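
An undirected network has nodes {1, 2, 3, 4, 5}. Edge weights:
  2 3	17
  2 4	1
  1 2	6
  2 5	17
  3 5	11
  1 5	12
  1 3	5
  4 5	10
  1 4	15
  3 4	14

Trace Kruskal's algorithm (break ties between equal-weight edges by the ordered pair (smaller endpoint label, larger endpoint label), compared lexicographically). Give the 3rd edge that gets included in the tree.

1-2

Kruskal's algorithm — process edges by increasing weight (ties by edge label):
2 4 (1): add. Components now {1} {2,4} {3} {5}
1 3 (5): add. Components now {1,3} {2,4} {5}
1 2 (6): add. Components now {1,2,3,4} {5}
4 5 (10): add. Components now {1,2,3,4,5}
The 3rd edge added is 1 2.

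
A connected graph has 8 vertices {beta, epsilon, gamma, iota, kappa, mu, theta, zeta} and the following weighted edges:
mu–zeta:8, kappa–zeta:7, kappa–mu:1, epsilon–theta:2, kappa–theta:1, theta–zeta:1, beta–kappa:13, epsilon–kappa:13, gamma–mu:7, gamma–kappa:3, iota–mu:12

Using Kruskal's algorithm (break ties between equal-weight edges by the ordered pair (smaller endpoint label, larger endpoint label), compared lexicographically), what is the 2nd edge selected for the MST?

kappa-theta

Sort edges by weight, then run Kruskal:
kappa–mu (1): add — endpoints in different components.
kappa–theta (1): add — endpoints in different components.
theta–zeta (1): add — endpoints in different components.
epsilon–theta (2): add — endpoints in different components.
gamma–kappa (3): add — endpoints in different components.
gamma–mu (7): skip — gamma and mu already connected.
kappa–zeta (7): skip — zeta and kappa already connected.
mu–zeta (8): skip — zeta and mu already connected.
iota–mu (12): add — endpoints in different components.
beta–kappa (13): add — endpoints in different components.
The 2nd edge added is kappa–theta.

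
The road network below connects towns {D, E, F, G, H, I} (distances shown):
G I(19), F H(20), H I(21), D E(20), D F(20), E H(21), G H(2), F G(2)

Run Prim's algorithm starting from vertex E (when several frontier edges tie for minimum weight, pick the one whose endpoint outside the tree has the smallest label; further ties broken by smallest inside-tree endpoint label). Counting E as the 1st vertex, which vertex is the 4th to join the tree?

G

Prim's algorithm from E:
Step 1: frontier [D E 20, E H 21] → take D E (20); add D.
Step 2: frontier [D F 20, E H 21] → take D F (20); add F.
Step 3: frontier [E H 21, F G 2, F H 20] → take F G (2); add G.
Step 4: frontier [E H 21, F H 20, G H 2, G I 19] → take G H (2); add H.
Step 5: frontier [G I 19, H I 21] → take G I (19); add I.
Vertex order: E, D, F, G, H, I. The 4th vertex is G.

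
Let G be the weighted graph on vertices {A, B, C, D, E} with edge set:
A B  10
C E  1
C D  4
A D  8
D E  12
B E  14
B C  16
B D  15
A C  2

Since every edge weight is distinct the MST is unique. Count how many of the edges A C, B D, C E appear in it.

Kruskal's algorithm — process edges by increasing weight (ties by edge label):
C E (1): add. Components now {A} {B} {C,E} {D}
A C (2): add. Components now {A,C,E} {B} {D}
C D (4): add. Components now {A,C,D,E} {B}
A D (8): skip — A and D already connected.
A B (10): add. Components now {A,B,C,D,E}
MST edge set: {C E, A C, C D, A B}.
Of the listed edges, {A C, C E} are in the MST → 2.

2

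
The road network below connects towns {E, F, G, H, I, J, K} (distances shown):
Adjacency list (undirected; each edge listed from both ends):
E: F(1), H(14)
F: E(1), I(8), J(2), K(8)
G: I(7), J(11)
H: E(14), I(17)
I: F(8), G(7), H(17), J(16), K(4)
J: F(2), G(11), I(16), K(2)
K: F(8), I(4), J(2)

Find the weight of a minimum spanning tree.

Prim, starting at H.
Step 1: frontier [E–H 14, H–I 17] → take E–H (14); add E.
Step 2: frontier [E–F 1, H–I 17] → take E–F (1); add F.
Step 3: frontier [F–J 2, F–I 8, F–K 8, H–I 17] → take F–J (2); add J.
Step 4: frontier [F–I 8, F–K 8, H–I 17, J–K 2, G–J 11, I–J 16] → take J–K (2); add K.
Step 5: frontier [F–I 8, H–I 17, G–J 11, I–J 16, I–K 4] → take I–K (4); add I.
Step 6: frontier [G–I 7, G–J 11] → take G–I (7); add G.
MST edges: E–H, E–F, F–J, J–K, I–K, G–I; total weight 14+1+2+2+4+7 = 30.

30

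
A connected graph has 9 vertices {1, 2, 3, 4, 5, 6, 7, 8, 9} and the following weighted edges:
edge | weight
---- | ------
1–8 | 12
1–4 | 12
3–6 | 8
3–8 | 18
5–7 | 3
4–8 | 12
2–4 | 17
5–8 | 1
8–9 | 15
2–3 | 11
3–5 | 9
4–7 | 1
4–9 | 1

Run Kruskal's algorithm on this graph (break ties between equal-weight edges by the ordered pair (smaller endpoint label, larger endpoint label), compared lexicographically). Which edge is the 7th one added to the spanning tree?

Kruskal: consider edges lightest-first.
4–7 (1): add — endpoints in different components.
4–9 (1): add — endpoints in different components.
5–8 (1): add — endpoints in different components.
5–7 (3): add — endpoints in different components.
3–6 (8): add — endpoints in different components.
3–5 (9): add — endpoints in different components.
2–3 (11): add — endpoints in different components.
1–4 (12): add — endpoints in different components.
The 7th edge added is 2–3.

2-3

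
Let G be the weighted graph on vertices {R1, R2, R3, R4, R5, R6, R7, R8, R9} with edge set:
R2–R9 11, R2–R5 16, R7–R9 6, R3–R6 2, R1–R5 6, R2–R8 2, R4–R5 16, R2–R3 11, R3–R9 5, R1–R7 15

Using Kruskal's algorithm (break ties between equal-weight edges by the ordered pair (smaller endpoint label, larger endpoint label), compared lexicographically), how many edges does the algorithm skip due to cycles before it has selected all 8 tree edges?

Sort edges by weight, then run Kruskal:
R2–R8 (2): add — endpoints in different components.
R3–R6 (2): add — endpoints in different components.
R3–R9 (5): add — endpoints in different components.
R1–R5 (6): add — endpoints in different components.
R7–R9 (6): add — endpoints in different components.
R2–R3 (11): add — endpoints in different components.
R2–R9 (11): skip — R9 and R2 already connected.
R1–R7 (15): add — endpoints in different components.
R2–R5 (16): skip — R5 and R2 already connected.
R4–R5 (16): add — endpoints in different components.
Edges rejected before the tree was complete: 2.

2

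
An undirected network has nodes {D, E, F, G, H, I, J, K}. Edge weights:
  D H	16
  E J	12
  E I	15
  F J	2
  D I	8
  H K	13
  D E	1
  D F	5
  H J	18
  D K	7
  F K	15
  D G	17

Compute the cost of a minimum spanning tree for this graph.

53

Prim's algorithm from J:
Step 1: cheapest edge leaving the tree is F J (2); add F.
Step 2: cheapest edge leaving the tree is D F (5); add D.
Step 3: cheapest edge leaving the tree is D E (1); add E.
Step 4: cheapest edge leaving the tree is D K (7); add K.
Step 5: cheapest edge leaving the tree is D I (8); add I.
Step 6: cheapest edge leaving the tree is H K (13); add H.
Step 7: cheapest edge leaving the tree is D G (17); add G.
MST edges: F J, D F, D E, D K, D I, H K, D G; total weight 2+5+1+7+8+13+17 = 53.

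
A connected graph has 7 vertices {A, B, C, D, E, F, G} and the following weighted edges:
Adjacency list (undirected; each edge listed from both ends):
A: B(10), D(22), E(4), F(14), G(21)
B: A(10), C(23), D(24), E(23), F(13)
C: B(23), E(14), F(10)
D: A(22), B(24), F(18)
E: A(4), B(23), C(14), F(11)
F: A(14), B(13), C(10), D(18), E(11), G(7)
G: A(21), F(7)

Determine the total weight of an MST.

60

Prim, starting at C.
Step 1: cheapest edge leaving the tree is C—F (10); add F.
Step 2: cheapest edge leaving the tree is F—G (7); add G.
Step 3: cheapest edge leaving the tree is E—F (11); add E.
Step 4: cheapest edge leaving the tree is A—E (4); add A.
Step 5: cheapest edge leaving the tree is A—B (10); add B.
Step 6: cheapest edge leaving the tree is D—F (18); add D.
MST edges: C—F, F—G, E—F, A—E, A—B, D—F; total weight 10+7+11+4+10+18 = 60.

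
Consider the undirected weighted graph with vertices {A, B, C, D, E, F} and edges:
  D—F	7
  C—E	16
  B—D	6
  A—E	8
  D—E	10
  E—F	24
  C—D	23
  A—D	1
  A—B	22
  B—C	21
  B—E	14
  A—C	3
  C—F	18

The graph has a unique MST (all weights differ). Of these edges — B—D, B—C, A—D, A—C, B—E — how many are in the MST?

Kruskal: consider edges lightest-first.
A—D (1): add. Components now {A,D} {B} {C} {E} {F}
A—C (3): add. Components now {A,C,D} {B} {E} {F}
B—D (6): add. Components now {A,B,C,D} {E} {F}
D—F (7): add. Components now {A,B,C,D,F} {E}
A—E (8): add. Components now {A,B,C,D,E,F}
MST edge set: {A—D, A—C, B—D, D—F, A—E}.
Of the listed edges, {B—D, A—D, A—C} are in the MST → 3.

3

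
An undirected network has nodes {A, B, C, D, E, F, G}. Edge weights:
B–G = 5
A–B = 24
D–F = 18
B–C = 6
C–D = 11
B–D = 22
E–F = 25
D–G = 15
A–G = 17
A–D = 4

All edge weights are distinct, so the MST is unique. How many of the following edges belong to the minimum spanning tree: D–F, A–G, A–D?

2

Kruskal: consider edges lightest-first.
A–D (4): add. Components now {A,D} {B} {C} {E} {F} {G}
B–G (5): add. Components now {A,D} {B,G} {C} {E} {F}
B–C (6): add. Components now {A,D} {B,C,G} {E} {F}
C–D (11): add. Components now {A,B,C,D,G} {E} {F}
D–G (15): skip — D and G already connected.
A–G (17): skip — A and G already connected.
D–F (18): add. Components now {A,B,C,D,F,G} {E}
B–D (22): skip — B and D already connected.
A–B (24): skip — A and B already connected.
E–F (25): add. Components now {A,B,C,D,E,F,G}
MST edge set: {A–D, B–G, B–C, C–D, D–F, E–F}.
Of the listed edges, {D–F, A–D} are in the MST → 2.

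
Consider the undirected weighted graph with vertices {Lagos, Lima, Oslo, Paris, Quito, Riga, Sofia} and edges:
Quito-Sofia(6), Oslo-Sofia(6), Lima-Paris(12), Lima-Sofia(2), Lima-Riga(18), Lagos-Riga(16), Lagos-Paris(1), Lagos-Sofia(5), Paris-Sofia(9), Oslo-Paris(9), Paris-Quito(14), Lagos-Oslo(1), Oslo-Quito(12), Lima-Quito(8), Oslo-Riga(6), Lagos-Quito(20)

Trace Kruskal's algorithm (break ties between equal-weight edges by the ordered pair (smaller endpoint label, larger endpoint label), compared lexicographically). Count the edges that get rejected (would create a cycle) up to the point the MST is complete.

1

Kruskal's algorithm — process edges by increasing weight (ties by edge label):
Lagos-Oslo (1): add — endpoints in different components.
Lagos-Paris (1): add — endpoints in different components.
Lima-Sofia (2): add — endpoints in different components.
Lagos-Sofia (5): add — endpoints in different components.
Oslo-Riga (6): add — endpoints in different components.
Oslo-Sofia (6): skip — Sofia and Oslo already connected.
Quito-Sofia (6): add — endpoints in different components.
Edges rejected before the tree was complete: 1.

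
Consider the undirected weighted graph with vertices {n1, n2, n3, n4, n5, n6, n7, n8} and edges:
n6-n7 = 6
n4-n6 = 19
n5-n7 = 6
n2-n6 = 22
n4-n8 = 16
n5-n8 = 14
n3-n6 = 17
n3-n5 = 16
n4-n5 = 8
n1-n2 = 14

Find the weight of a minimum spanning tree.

Kruskal: consider edges lightest-first.
n5-n7 (6): add — endpoints in different components.
n6-n7 (6): add — endpoints in different components.
n4-n5 (8): add — endpoints in different components.
n1-n2 (14): add — endpoints in different components.
n5-n8 (14): add — endpoints in different components.
n3-n5 (16): add — endpoints in different components.
n4-n8 (16): skip — n4 and n8 already connected.
n3-n6 (17): skip — n3 and n6 already connected.
n4-n6 (19): skip — n4 and n6 already connected.
n2-n6 (22): add — endpoints in different components.
MST edges: n5-n7, n6-n7, n4-n5, n1-n2, n5-n8, n3-n5, n2-n6; total weight 6+6+8+14+14+16+22 = 86.

86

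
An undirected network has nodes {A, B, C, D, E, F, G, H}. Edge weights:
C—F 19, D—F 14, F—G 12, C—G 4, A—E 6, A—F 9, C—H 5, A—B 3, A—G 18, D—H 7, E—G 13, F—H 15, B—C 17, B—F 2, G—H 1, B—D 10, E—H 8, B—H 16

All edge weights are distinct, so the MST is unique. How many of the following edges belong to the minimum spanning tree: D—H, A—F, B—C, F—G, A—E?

2

Kruskal's algorithm — process edges by increasing weight (ties by edge label):
G—H (1): add — endpoints in different components.
B—F (2): add — endpoints in different components.
A—B (3): add — endpoints in different components.
C—G (4): add — endpoints in different components.
C—H (5): skip — C and H already connected.
A—E (6): add — endpoints in different components.
D—H (7): add — endpoints in different components.
E—H (8): add — endpoints in different components.
MST edge set: {G—H, B—F, A—B, C—G, A—E, D—H, E—H}.
Of the listed edges, {D—H, A—E} are in the MST → 2.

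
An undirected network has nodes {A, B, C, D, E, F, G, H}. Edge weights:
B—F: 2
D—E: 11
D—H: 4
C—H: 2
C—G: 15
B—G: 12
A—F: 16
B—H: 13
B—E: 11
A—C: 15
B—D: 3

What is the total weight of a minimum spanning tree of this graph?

Kruskal: consider edges lightest-first.
B—F (2): add — endpoints in different components.
C—H (2): add — endpoints in different components.
B—D (3): add — endpoints in different components.
D—H (4): add — endpoints in different components.
B—E (11): add — endpoints in different components.
D—E (11): skip — D and E already connected.
B—G (12): add — endpoints in different components.
B—H (13): skip — B and H already connected.
A—C (15): add — endpoints in different components.
MST edges: B—F, C—H, B—D, D—H, B—E, B—G, A—C; total weight 2+2+3+4+11+12+15 = 49.

49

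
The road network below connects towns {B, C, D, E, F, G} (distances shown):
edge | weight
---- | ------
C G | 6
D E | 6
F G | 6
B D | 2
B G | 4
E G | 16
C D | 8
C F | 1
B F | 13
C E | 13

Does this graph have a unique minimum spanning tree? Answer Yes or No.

No

Kruskal's algorithm — process edges by increasing weight (ties by edge label):
C F (1): add — endpoints in different components.
B D (2): add — endpoints in different components.
B G (4): add — endpoints in different components.
C G (6): add — endpoints in different components.
D E (6): add — endpoints in different components.
Non-tree edge F G has weight 6, equal to the heaviest edge on its tree cycle — swapping gives another MST of the same weight. Not unique.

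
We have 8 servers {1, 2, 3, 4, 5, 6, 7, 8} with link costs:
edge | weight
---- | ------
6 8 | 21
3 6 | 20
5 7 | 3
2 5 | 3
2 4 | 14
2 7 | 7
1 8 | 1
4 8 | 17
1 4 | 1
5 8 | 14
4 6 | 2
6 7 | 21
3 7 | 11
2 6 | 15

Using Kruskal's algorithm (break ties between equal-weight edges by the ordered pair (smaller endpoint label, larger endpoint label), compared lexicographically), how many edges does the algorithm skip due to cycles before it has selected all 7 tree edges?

1

Kruskal's algorithm — process edges by increasing weight (ties by edge label):
1 4 (1): add — endpoints in different components.
1 8 (1): add — endpoints in different components.
4 6 (2): add — endpoints in different components.
2 5 (3): add — endpoints in different components.
5 7 (3): add — endpoints in different components.
2 7 (7): skip — 2 and 7 already connected.
3 7 (11): add — endpoints in different components.
2 4 (14): add — endpoints in different components.
Edges rejected before the tree was complete: 1.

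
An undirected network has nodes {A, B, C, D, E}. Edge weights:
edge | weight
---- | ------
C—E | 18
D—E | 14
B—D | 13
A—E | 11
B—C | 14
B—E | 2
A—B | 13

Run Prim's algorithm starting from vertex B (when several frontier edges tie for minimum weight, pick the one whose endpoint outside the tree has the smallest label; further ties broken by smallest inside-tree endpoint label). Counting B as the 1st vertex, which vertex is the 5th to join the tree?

Prim, starting at B.
Step 1: frontier [B—E 2, A—B 13, B—D 13, B—C 14] → take B—E (2); add E.
Step 2: frontier [A—B 13, B—D 13, B—C 14, A—E 11, D—E 14, C—E 18] → take A—E (11); add A.
Step 3: frontier [B—D 13, B—C 14, D—E 14, C—E 18] → take B—D (13); add D.
Step 4: frontier [B—C 14, C—E 18] → take B—C (14); add C.
Vertex order: B, E, A, D, C. The 5th vertex is C.

C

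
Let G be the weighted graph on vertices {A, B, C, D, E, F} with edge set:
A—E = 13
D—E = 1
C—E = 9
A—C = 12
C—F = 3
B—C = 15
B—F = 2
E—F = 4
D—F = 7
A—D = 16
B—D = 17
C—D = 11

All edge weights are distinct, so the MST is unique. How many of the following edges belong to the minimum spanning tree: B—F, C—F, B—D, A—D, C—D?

Kruskal's algorithm — process edges by increasing weight (ties by edge label):
D—E (1): add. Components now {A} {B} {C} {D,E} {F}
B—F (2): add. Components now {A} {B,F} {C} {D,E}
C—F (3): add. Components now {A} {B,C,F} {D,E}
E—F (4): add. Components now {A} {B,C,D,E,F}
D—F (7): skip — D and F already connected.
C—E (9): skip — C and E already connected.
C—D (11): skip — C and D already connected.
A—C (12): add. Components now {A,B,C,D,E,F}
MST edge set: {D—E, B—F, C—F, E—F, A—C}.
Of the listed edges, {B—F, C—F} are in the MST → 2.

2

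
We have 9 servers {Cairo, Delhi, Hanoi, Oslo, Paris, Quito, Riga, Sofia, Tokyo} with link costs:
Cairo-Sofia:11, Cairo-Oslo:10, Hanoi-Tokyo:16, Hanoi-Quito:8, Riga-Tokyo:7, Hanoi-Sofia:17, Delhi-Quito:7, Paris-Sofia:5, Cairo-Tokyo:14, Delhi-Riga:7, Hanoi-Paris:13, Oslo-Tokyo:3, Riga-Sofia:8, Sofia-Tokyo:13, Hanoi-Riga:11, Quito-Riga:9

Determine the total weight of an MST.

Kruskal's algorithm — process edges by increasing weight (ties by edge label):
Oslo-Tokyo (3): add — endpoints in different components.
Paris-Sofia (5): add — endpoints in different components.
Delhi-Quito (7): add — endpoints in different components.
Delhi-Riga (7): add — endpoints in different components.
Riga-Tokyo (7): add — endpoints in different components.
Hanoi-Quito (8): add — endpoints in different components.
Riga-Sofia (8): add — endpoints in different components.
Quito-Riga (9): skip — Quito and Riga already connected.
Cairo-Oslo (10): add — endpoints in different components.
MST edges: Oslo-Tokyo, Paris-Sofia, Delhi-Quito, Delhi-Riga, Riga-Tokyo, Hanoi-Quito, Riga-Sofia, Cairo-Oslo; total weight 3+5+7+7+7+8+8+10 = 55.

55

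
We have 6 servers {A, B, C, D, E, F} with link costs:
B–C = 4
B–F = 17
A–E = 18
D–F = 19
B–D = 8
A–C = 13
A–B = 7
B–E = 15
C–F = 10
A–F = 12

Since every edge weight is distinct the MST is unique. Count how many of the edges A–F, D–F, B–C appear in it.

1

Sort edges by weight, then run Kruskal:
B–C (4): add. Components now {A} {B,C} {D} {E} {F}
A–B (7): add. Components now {A,B,C} {D} {E} {F}
B–D (8): add. Components now {A,B,C,D} {E} {F}
C–F (10): add. Components now {A,B,C,D,F} {E}
A–F (12): skip — A and F already connected.
A–C (13): skip — A and C already connected.
B–E (15): add. Components now {A,B,C,D,E,F}
MST edge set: {B–C, A–B, B–D, C–F, B–E}.
Of the listed edges, {B–C} are in the MST → 1.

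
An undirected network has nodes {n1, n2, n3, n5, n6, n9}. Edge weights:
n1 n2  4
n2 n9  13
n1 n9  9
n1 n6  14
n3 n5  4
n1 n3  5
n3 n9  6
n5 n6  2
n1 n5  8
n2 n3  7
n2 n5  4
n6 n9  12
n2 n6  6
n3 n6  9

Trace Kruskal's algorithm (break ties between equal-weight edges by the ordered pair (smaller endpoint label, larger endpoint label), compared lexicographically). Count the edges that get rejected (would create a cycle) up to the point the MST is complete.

2

Sort edges by weight, then run Kruskal:
n5 n6 (2): add. Components now {n9} {n5,n6} {n3} {n1} {n2}
n1 n2 (4): add. Components now {n9} {n5,n6} {n3} {n1,n2}
n2 n5 (4): add. Components now {n9} {n1,n2,n5,n6} {n3}
n3 n5 (4): add. Components now {n9} {n1,n2,n3,n5,n6}
n1 n3 (5): skip — n3 and n1 already connected.
n2 n6 (6): skip — n6 and n2 already connected.
n3 n9 (6): add. Components now {n1,n2,n3,n5,n6,n9}
Edges rejected before the tree was complete: 2.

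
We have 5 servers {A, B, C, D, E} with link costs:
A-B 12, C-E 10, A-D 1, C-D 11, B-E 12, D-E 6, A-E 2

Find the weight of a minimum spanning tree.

Sort edges by weight, then run Kruskal:
A-D (1): add — endpoints in different components.
A-E (2): add — endpoints in different components.
D-E (6): skip — D and E already connected.
C-E (10): add — endpoints in different components.
C-D (11): skip — C and D already connected.
A-B (12): add — endpoints in different components.
MST edges: A-D, A-E, C-E, A-B; total weight 1+2+10+12 = 25.

25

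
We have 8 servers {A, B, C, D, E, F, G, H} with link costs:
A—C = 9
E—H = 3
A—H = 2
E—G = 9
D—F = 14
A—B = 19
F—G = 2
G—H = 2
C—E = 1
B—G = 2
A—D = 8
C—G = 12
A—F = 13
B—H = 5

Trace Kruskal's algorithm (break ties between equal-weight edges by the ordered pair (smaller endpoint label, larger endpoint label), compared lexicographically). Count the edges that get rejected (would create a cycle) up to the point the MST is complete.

1

Sort edges by weight, then run Kruskal:
C—E (1): add — endpoints in different components.
A—H (2): add — endpoints in different components.
B—G (2): add — endpoints in different components.
F—G (2): add — endpoints in different components.
G—H (2): add — endpoints in different components.
E—H (3): add — endpoints in different components.
B—H (5): skip — B and H already connected.
A—D (8): add — endpoints in different components.
Edges rejected before the tree was complete: 1.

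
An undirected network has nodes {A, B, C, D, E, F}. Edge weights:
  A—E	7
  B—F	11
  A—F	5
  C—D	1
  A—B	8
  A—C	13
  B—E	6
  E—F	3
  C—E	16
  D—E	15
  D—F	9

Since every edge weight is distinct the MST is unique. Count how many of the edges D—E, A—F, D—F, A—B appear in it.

Sort edges by weight, then run Kruskal:
C—D (1): add — endpoints in different components.
E—F (3): add — endpoints in different components.
A—F (5): add — endpoints in different components.
B—E (6): add — endpoints in different components.
A—E (7): skip — A and E already connected.
A—B (8): skip — A and B already connected.
D—F (9): add — endpoints in different components.
MST edge set: {C—D, E—F, A—F, B—E, D—F}.
Of the listed edges, {A—F, D—F} are in the MST → 2.

2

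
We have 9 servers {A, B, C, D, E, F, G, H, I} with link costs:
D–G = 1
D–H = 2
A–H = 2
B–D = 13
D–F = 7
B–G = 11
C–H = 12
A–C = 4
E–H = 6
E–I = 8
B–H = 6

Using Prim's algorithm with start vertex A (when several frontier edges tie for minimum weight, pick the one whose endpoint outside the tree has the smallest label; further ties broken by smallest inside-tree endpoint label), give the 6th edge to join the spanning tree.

Prim, starting at A.
Step 1: frontier [A–H 2, A–C 4] → take A–H (2); add H.
Step 2: frontier [A–C 4, D–H 2, B–H 6, E–H 6, C–H 12] → take D–H (2); add D.
Step 3: frontier [A–C 4, D–G 1, D–F 7, B–D 13, B–H 6, E–H 6, C–H 12] → take D–G (1); add G.
Step 4: frontier [A–C 4, D–F 7, B–D 13, B–G 11, B–H 6, E–H 6, C–H 12] → take A–C (4); add C.
Step 5: frontier [D–F 7, B–D 13, B–G 11, B–H 6, E–H 6] → take B–H (6); add B.
Step 6: frontier [D–F 7, E–H 6] → take E–H (6); add E.
Step 7: frontier [D–F 7, E–I 8] → take D–F (7); add F.
Step 8: frontier [E–I 8] → take E–I (8); add I.
The 6th edge added is E–H.

E-H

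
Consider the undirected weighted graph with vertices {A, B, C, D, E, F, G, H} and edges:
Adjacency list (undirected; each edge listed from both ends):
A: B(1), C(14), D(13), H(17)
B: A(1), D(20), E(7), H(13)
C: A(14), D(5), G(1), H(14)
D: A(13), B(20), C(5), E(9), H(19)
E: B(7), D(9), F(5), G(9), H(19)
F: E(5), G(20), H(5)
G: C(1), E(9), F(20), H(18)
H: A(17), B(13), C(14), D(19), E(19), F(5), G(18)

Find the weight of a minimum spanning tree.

33

Grow the tree from D using Prim:
Step 1: cheapest edge leaving the tree is C–D (5); add C.
Step 2: cheapest edge leaving the tree is C–G (1); add G.
Step 3: cheapest edge leaving the tree is D–E (9); add E.
Step 4: cheapest edge leaving the tree is E–F (5); add F.
Step 5: cheapest edge leaving the tree is F–H (5); add H.
Step 6: cheapest edge leaving the tree is B–E (7); add B.
Step 7: cheapest edge leaving the tree is A–B (1); add A.
MST edges: C–D, C–G, D–E, E–F, F–H, B–E, A–B; total weight 5+1+9+5+5+7+1 = 33.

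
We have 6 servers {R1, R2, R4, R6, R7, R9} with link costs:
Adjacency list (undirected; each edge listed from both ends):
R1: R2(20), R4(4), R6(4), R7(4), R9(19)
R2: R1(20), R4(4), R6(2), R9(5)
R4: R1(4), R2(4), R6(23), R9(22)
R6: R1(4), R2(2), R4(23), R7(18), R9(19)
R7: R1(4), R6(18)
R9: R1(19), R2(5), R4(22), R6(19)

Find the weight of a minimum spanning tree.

Prim, starting at R1.
Step 1: frontier [R1—R4 4, R1—R6 4, R1—R7 4, R1—R9 19, R1—R2 20] → take R1—R4 (4); add R4.
Step 2: frontier [R1—R6 4, R1—R7 4, R1—R9 19, R1—R2 20, R2—R4 4, R4—R9 22, R4—R6 23] → take R2—R4 (4); add R2.
Step 3: frontier [R1—R6 4, R1—R7 4, R1—R9 19, R2—R6 2, R2—R9 5, R4—R9 22, R4—R6 23] → take R2—R6 (2); add R6.
Step 4: frontier [R1—R7 4, R1—R9 19, R2—R9 5, R4—R9 22, R6—R7 18, R6—R9 19] → take R1—R7 (4); add R7.
Step 5: frontier [R1—R9 19, R2—R9 5, R4—R9 22, R6—R9 19] → take R2—R9 (5); add R9.
MST edges: R1—R4, R2—R4, R2—R6, R1—R7, R2—R9; total weight 4+4+2+4+5 = 19.

19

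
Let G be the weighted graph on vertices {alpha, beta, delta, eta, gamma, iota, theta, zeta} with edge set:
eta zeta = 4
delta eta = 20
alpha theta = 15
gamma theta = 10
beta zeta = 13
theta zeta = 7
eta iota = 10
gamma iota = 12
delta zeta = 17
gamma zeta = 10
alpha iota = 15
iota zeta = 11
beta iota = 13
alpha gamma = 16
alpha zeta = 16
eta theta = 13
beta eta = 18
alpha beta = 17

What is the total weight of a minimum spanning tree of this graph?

Prim's algorithm from iota:
Step 1: cheapest edge leaving the tree is eta iota (10); add eta.
Step 2: cheapest edge leaving the tree is eta zeta (4); add zeta.
Step 3: cheapest edge leaving the tree is theta zeta (7); add theta.
Step 4: cheapest edge leaving the tree is gamma theta (10); add gamma.
Step 5: cheapest edge leaving the tree is beta iota (13); add beta.
Step 6: cheapest edge leaving the tree is alpha iota (15); add alpha.
Step 7: cheapest edge leaving the tree is delta zeta (17); add delta.
MST edges: eta iota, eta zeta, theta zeta, gamma theta, beta iota, alpha iota, delta zeta; total weight 10+4+7+10+13+15+17 = 76.

76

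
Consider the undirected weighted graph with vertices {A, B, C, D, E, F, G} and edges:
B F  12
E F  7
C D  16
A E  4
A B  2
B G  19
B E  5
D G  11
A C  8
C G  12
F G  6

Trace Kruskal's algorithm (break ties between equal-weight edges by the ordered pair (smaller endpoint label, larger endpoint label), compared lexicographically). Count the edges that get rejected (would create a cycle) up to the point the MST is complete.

Kruskal's algorithm — process edges by increasing weight (ties by edge label):
A B (2): add. Components now {A,B} {C} {D} {E} {F} {G}
A E (4): add. Components now {A,B,E} {C} {D} {F} {G}
B E (5): skip — B and E already connected.
F G (6): add. Components now {A,B,E} {C} {D} {F,G}
E F (7): add. Components now {A,B,E,F,G} {C} {D}
A C (8): add. Components now {A,B,C,E,F,G} {D}
D G (11): add. Components now {A,B,C,D,E,F,G}
Edges rejected before the tree was complete: 1.

1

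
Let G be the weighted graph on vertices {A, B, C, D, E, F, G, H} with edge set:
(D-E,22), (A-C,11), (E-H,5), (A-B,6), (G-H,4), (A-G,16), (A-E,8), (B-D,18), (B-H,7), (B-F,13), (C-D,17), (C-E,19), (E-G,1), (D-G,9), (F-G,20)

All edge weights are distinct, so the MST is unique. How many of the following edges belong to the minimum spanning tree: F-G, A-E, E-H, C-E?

Sort edges by weight, then run Kruskal:
E-G (1): add — endpoints in different components.
G-H (4): add — endpoints in different components.
E-H (5): skip — E and H already connected.
A-B (6): add — endpoints in different components.
B-H (7): add — endpoints in different components.
A-E (8): skip — A and E already connected.
D-G (9): add — endpoints in different components.
A-C (11): add — endpoints in different components.
B-F (13): add — endpoints in different components.
MST edge set: {E-G, G-H, A-B, B-H, D-G, A-C, B-F}.
Of the listed edges, {} are in the MST → 0.

0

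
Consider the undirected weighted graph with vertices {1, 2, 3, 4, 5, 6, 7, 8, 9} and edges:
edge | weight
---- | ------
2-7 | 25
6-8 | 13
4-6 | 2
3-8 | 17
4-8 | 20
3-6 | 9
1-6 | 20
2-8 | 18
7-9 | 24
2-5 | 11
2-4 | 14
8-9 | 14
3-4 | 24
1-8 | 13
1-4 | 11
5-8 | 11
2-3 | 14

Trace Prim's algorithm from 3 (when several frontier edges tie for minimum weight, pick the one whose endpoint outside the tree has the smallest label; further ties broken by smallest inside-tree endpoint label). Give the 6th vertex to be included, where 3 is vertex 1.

Prim, starting at 3.
Step 1: cheapest edge leaving the tree is 3-6 (9); add 6.
Step 2: cheapest edge leaving the tree is 4-6 (2); add 4.
Step 3: cheapest edge leaving the tree is 1-4 (11); add 1.
Step 4: cheapest edge leaving the tree is 1-8 (13); add 8.
Step 5: cheapest edge leaving the tree is 5-8 (11); add 5.
Step 6: cheapest edge leaving the tree is 2-5 (11); add 2.
Step 7: cheapest edge leaving the tree is 8-9 (14); add 9.
Step 8: cheapest edge leaving the tree is 7-9 (24); add 7.
Vertex order: 3, 6, 4, 1, 8, 5, 2, 9, 7. The 6th vertex is 5.

5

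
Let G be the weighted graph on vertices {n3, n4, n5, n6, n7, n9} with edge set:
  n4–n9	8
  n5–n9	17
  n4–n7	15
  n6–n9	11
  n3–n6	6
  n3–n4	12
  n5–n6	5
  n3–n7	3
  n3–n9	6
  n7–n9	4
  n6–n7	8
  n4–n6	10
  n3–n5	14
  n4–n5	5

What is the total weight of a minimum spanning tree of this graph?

23

Prim, starting at n5.
Step 1: frontier [n4–n5 5, n5–n6 5, n3–n5 14, n5–n9 17] → take n4–n5 (5); add n4.
Step 2: frontier [n4–n9 8, n4–n6 10, n3–n4 12, n4–n7 15, n5–n6 5, n3–n5 14, n5–n9 17] → take n5–n6 (5); add n6.
Step 3: frontier [n4–n9 8, n3–n4 12, n4–n7 15, n3–n5 14, n5–n9 17, n3–n6 6, n6–n7 8, n6–n9 11] → take n3–n6 (6); add n3.
Step 4: frontier [n3–n7 3, n3–n9 6, n4–n9 8, n4–n7 15, n5–n9 17, n6–n7 8, n6–n9 11] → take n3–n7 (3); add n7.
Step 5: frontier [n3–n9 6, n4–n9 8, n5–n9 17, n6–n9 11, n7–n9 4] → take n7–n9 (4); add n9.
MST edges: n4–n5, n5–n6, n3–n6, n3–n7, n7–n9; total weight 5+5+6+3+4 = 23.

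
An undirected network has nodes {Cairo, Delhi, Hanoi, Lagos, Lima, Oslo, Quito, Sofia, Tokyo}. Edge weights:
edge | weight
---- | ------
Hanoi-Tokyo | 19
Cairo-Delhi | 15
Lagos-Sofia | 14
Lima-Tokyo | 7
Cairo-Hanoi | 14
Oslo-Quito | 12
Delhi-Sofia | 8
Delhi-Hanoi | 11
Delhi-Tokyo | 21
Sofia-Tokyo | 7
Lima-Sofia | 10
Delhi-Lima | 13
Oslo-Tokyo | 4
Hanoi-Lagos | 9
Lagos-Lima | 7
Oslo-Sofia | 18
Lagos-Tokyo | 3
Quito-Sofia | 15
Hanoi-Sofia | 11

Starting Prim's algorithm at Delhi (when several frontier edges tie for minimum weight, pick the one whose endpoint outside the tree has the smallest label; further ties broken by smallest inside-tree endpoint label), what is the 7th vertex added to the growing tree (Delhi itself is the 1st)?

Grow the tree from Delhi using Prim:
Step 1: cheapest edge leaving the tree is Delhi-Sofia (8); add Sofia.
Step 2: cheapest edge leaving the tree is Sofia-Tokyo (7); add Tokyo.
Step 3: cheapest edge leaving the tree is Lagos-Tokyo (3); add Lagos.
Step 4: cheapest edge leaving the tree is Oslo-Tokyo (4); add Oslo.
Step 5: cheapest edge leaving the tree is Lagos-Lima (7); add Lima.
Step 6: cheapest edge leaving the tree is Hanoi-Lagos (9); add Hanoi.
Step 7: cheapest edge leaving the tree is Oslo-Quito (12); add Quito.
Step 8: cheapest edge leaving the tree is Cairo-Hanoi (14); add Cairo.
Vertex order: Delhi, Sofia, Tokyo, Lagos, Oslo, Lima, Hanoi, Quito, Cairo. The 7th vertex is Hanoi.

Hanoi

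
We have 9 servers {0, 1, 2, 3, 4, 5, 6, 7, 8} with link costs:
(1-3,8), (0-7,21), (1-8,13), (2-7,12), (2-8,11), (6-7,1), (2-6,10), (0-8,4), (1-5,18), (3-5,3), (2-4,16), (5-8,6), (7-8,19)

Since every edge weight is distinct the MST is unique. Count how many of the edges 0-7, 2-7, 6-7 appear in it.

Kruskal: consider edges lightest-first.
6-7 (1): add — endpoints in different components.
3-5 (3): add — endpoints in different components.
0-8 (4): add — endpoints in different components.
5-8 (6): add — endpoints in different components.
1-3 (8): add — endpoints in different components.
2-6 (10): add — endpoints in different components.
2-8 (11): add — endpoints in different components.
2-7 (12): skip — 2 and 7 already connected.
1-8 (13): skip — 1 and 8 already connected.
2-4 (16): add — endpoints in different components.
MST edge set: {6-7, 3-5, 0-8, 5-8, 1-3, 2-6, 2-8, 2-4}.
Of the listed edges, {6-7} are in the MST → 1.

1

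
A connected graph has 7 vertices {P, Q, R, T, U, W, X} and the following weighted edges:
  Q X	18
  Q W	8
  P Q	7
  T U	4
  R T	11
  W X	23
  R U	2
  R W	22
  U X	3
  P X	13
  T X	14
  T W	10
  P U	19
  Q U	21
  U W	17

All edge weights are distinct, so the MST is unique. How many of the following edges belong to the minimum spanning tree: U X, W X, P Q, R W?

Kruskal: consider edges lightest-first.
R U (2): add — endpoints in different components.
U X (3): add — endpoints in different components.
T U (4): add — endpoints in different components.
P Q (7): add — endpoints in different components.
Q W (8): add — endpoints in different components.
T W (10): add — endpoints in different components.
MST edge set: {R U, U X, T U, P Q, Q W, T W}.
Of the listed edges, {U X, P Q} are in the MST → 2.

2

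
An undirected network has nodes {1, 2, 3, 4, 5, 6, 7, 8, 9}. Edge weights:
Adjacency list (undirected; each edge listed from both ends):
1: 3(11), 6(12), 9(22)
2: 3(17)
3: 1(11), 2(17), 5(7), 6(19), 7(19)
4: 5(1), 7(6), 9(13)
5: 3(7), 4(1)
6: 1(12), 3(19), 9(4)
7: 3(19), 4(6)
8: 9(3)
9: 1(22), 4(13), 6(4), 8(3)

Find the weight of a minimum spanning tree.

Grow the tree from 8 using Prim:
Step 1: frontier [8 9 3] → take 8 9 (3); add 9.
Step 2: frontier [6 9 4, 4 9 13, 1 9 22] → take 6 9 (4); add 6.
Step 3: frontier [1 6 12, 3 6 19, 4 9 13, 1 9 22] → take 1 6 (12); add 1.
Step 4: frontier [1 3 11, 3 6 19, 4 9 13] → take 1 3 (11); add 3.
Step 5: frontier [3 5 7, 2 3 17, 3 7 19, 4 9 13] → take 3 5 (7); add 5.
Step 6: frontier [2 3 17, 3 7 19, 4 5 1, 4 9 13] → take 4 5 (1); add 4.
Step 7: frontier [2 3 17, 3 7 19, 4 7 6] → take 4 7 (6); add 7.
Step 8: frontier [2 3 17] → take 2 3 (17); add 2.
MST edges: 8 9, 6 9, 1 6, 1 3, 3 5, 4 5, 4 7, 2 3; total weight 3+4+12+11+7+1+6+17 = 61.

61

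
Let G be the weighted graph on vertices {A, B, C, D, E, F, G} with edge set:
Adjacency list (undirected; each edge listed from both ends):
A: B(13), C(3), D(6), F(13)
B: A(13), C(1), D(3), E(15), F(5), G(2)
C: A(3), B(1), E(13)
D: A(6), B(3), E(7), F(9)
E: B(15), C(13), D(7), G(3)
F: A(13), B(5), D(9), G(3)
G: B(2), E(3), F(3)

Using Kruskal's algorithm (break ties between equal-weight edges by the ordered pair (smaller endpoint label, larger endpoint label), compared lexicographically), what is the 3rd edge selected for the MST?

Sort edges by weight, then run Kruskal:
B–C (1): add — endpoints in different components.
B–G (2): add — endpoints in different components.
A–C (3): add — endpoints in different components.
B–D (3): add — endpoints in different components.
E–G (3): add — endpoints in different components.
F–G (3): add — endpoints in different components.
The 3rd edge added is A–C.

A-C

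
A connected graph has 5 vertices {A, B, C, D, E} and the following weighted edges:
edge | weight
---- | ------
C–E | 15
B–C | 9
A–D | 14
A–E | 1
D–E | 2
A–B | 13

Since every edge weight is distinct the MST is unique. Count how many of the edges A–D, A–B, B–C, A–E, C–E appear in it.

Kruskal: consider edges lightest-first.
A–E (1): add — endpoints in different components.
D–E (2): add — endpoints in different components.
B–C (9): add — endpoints in different components.
A–B (13): add — endpoints in different components.
MST edge set: {A–E, D–E, B–C, A–B}.
Of the listed edges, {A–B, B–C, A–E} are in the MST → 3.

3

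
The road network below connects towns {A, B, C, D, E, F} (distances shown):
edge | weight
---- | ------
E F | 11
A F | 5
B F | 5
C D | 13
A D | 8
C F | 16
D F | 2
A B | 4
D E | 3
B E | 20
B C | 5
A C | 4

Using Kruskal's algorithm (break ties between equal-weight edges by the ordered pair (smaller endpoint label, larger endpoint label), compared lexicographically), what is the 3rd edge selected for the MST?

A-B

Kruskal: consider edges lightest-first.
D F (2): add. Components now {A} {B} {C} {D,F} {E}
D E (3): add. Components now {A} {B} {C} {D,E,F}
A B (4): add. Components now {A,B} {C} {D,E,F}
A C (4): add. Components now {A,B,C} {D,E,F}
A F (5): add. Components now {A,B,C,D,E,F}
The 3rd edge added is A B.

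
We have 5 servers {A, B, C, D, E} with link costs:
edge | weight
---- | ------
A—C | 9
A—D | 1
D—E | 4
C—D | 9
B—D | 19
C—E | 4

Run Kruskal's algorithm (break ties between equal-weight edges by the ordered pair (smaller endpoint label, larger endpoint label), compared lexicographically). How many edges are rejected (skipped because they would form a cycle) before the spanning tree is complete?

2

Kruskal: consider edges lightest-first.
A—D (1): add. Components now {A,D} {B} {C} {E}
C—E (4): add. Components now {A,D} {B} {C,E}
D—E (4): add. Components now {A,C,D,E} {B}
A—C (9): skip — A and C already connected.
C—D (9): skip — C and D already connected.
B—D (19): add. Components now {A,B,C,D,E}
Edges rejected before the tree was complete: 2.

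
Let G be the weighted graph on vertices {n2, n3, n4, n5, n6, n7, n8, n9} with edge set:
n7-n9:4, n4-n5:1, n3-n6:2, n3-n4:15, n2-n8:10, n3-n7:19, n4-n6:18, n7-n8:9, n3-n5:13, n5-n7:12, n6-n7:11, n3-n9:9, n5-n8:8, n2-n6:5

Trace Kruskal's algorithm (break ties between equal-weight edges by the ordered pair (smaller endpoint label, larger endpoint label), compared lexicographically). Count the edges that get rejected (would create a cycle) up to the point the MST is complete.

Kruskal: consider edges lightest-first.
n4-n5 (1): add — endpoints in different components.
n3-n6 (2): add — endpoints in different components.
n7-n9 (4): add — endpoints in different components.
n2-n6 (5): add — endpoints in different components.
n5-n8 (8): add — endpoints in different components.
n3-n9 (9): add — endpoints in different components.
n7-n8 (9): add — endpoints in different components.
Edges rejected before the tree was complete: 0.

0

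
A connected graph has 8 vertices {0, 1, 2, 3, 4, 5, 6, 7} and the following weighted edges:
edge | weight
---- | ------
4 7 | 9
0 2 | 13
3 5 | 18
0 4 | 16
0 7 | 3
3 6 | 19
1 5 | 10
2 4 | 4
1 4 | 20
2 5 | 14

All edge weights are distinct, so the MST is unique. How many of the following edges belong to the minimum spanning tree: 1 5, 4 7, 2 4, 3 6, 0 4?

Kruskal: consider edges lightest-first.
0 7 (3): add — endpoints in different components.
2 4 (4): add — endpoints in different components.
4 7 (9): add — endpoints in different components.
1 5 (10): add — endpoints in different components.
0 2 (13): skip — 0 and 2 already connected.
2 5 (14): add — endpoints in different components.
0 4 (16): skip — 0 and 4 already connected.
3 5 (18): add — endpoints in different components.
3 6 (19): add — endpoints in different components.
MST edge set: {0 7, 2 4, 4 7, 1 5, 2 5, 3 5, 3 6}.
Of the listed edges, {1 5, 4 7, 2 4, 3 6} are in the MST → 4.

4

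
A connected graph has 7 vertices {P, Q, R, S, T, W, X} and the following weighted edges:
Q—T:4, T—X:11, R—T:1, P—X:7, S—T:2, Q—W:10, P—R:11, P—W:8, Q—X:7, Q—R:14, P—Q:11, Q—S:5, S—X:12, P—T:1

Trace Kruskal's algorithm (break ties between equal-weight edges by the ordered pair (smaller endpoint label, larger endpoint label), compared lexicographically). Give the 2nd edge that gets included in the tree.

Sort edges by weight, then run Kruskal:
P—T (1): add — endpoints in different components.
R—T (1): add — endpoints in different components.
S—T (2): add — endpoints in different components.
Q—T (4): add — endpoints in different components.
Q—S (5): skip — S and Q already connected.
P—X (7): add — endpoints in different components.
Q—X (7): skip — X and Q already connected.
P—W (8): add — endpoints in different components.
The 2nd edge added is R—T.

R-T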